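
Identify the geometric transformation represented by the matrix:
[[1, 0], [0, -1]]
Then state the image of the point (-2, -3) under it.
reflection across the x-axis; image of (-2, -3) is (-2, 3)

This is a symmetric orthogonal matrix with determinant -1, which characterizes a reflection in ℝ².
The matrix [[1, 0], [0, -1]] represents: reflection across the x-axis.
Applying it to (-2, -3): [1·-2 + 0·-3, 0·-2 + -1·-3] = (-2, 3).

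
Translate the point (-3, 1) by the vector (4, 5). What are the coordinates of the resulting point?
(1, 6)

Translation by (4, 5):
x' = -3 + 4 = 1
y' = 1 + 5 = 6
Homogeneous matrix: [[1, 0, 4], [0, 1, 5], [0, 0, 1]]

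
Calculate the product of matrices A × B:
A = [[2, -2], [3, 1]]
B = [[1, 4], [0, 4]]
[[2, 0], [3, 16]]

Matrix multiplication:
C[0][0] = 2×1 + -2×0 = 2
C[0][1] = 2×4 + -2×4 = 0
C[1][0] = 3×1 + 1×0 = 3
C[1][1] = 3×4 + 1×4 = 16
Result: [[2, 0], [3, 16]]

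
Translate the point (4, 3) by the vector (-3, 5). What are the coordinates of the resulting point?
(1, 8)

Translation by (-3, 5):
x' = 4 + -3 = 1
y' = 3 + 5 = 8
Homogeneous matrix: [[1, 0, -3], [0, 1, 5], [0, 0, 1]]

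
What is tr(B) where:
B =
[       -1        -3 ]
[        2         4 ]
tr(B) = -1 + 4 = 3

The trace of a square matrix is the sum of its diagonal entries.
Diagonal entries of B: B[0][0] = -1, B[1][1] = 4.
tr(B) = -1 + 4 = 3.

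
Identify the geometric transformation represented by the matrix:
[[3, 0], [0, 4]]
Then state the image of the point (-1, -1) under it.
non-uniform scaling by (3, 4); image of (-1, -1) is (-3, -4)

This is diagonal with distinct entries, so it scales the x-axis by 3 and the y-axis by 4.
The matrix [[3, 0], [0, 4]] represents: non-uniform scaling by (3, 4).
Applying it to (-1, -1): [3·-1 + 0·-1, 0·-1 + 4·-1] = (-3, -4).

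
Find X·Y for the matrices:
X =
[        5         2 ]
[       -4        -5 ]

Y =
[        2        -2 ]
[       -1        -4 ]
XY =
[        8       -18 ]
[       -3        28 ]

Matrix multiplication: (XY)[i][j] = sum over k of X[i][k] * Y[k][j].
  (XY)[0][0] = (5)*(2) + (2)*(-1) = 8
  (XY)[0][1] = (5)*(-2) + (2)*(-4) = -18
  (XY)[1][0] = (-4)*(2) + (-5)*(-1) = -3
  (XY)[1][1] = (-4)*(-2) + (-5)*(-4) = 28
XY =
[        8       -18 ]
[       -3        28 ]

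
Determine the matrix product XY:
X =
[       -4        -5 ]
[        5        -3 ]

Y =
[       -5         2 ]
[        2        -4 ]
XY =
[       10        12 ]
[      -31        22 ]

Matrix multiplication: (XY)[i][j] = sum over k of X[i][k] * Y[k][j].
  (XY)[0][0] = (-4)*(-5) + (-5)*(2) = 10
  (XY)[0][1] = (-4)*(2) + (-5)*(-4) = 12
  (XY)[1][0] = (5)*(-5) + (-3)*(2) = -31
  (XY)[1][1] = (5)*(2) + (-3)*(-4) = 22
XY =
[       10        12 ]
[      -31        22 ]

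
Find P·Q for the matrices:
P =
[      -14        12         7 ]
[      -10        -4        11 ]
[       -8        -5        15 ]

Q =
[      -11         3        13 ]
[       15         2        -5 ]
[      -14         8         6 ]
PQ =
[      236        38      -200 ]
[     -104        50       -44 ]
[     -197        86        11 ]

Matrix multiplication: (PQ)[i][j] = sum over k of P[i][k] * Q[k][j].
  (PQ)[0][0] = (-14)*(-11) + (12)*(15) + (7)*(-14) = 236
  (PQ)[0][1] = (-14)*(3) + (12)*(2) + (7)*(8) = 38
  (PQ)[0][2] = (-14)*(13) + (12)*(-5) + (7)*(6) = -200
  (PQ)[1][0] = (-10)*(-11) + (-4)*(15) + (11)*(-14) = -104
  (PQ)[1][1] = (-10)*(3) + (-4)*(2) + (11)*(8) = 50
  (PQ)[1][2] = (-10)*(13) + (-4)*(-5) + (11)*(6) = -44
  (PQ)[2][0] = (-8)*(-11) + (-5)*(15) + (15)*(-14) = -197
  (PQ)[2][1] = (-8)*(3) + (-5)*(2) + (15)*(8) = 86
  (PQ)[2][2] = (-8)*(13) + (-5)*(-5) + (15)*(6) = 11
PQ =
[      236        38      -200 ]
[     -104        50       -44 ]
[     -197        86        11 ]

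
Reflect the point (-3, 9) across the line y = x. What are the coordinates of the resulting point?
(9, -3)

Reflection across line y = x: (-3, 9) → (9, -3)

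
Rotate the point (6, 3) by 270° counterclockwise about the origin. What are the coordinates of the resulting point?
(3, -6)

Rotation matrix R(θ) = [[cos θ, -sin θ], [sin θ, cos θ]]; for θ = 270°:
R = [[0, 1], [-1, 0]]
Result: R × [6, 3]ᵀ = [0·6 + (1)·3, -1·6 + (0)·3]ᵀ = (3, -6)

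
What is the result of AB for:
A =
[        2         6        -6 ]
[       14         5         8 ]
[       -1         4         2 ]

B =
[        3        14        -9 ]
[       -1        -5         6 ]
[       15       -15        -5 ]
AB =
[      -90        88        48 ]
[      157        51      -136 ]
[       23       -64        23 ]

Matrix multiplication: (AB)[i][j] = sum over k of A[i][k] * B[k][j].
  (AB)[0][0] = (2)*(3) + (6)*(-1) + (-6)*(15) = -90
  (AB)[0][1] = (2)*(14) + (6)*(-5) + (-6)*(-15) = 88
  (AB)[0][2] = (2)*(-9) + (6)*(6) + (-6)*(-5) = 48
  (AB)[1][0] = (14)*(3) + (5)*(-1) + (8)*(15) = 157
  (AB)[1][1] = (14)*(14) + (5)*(-5) + (8)*(-15) = 51
  (AB)[1][2] = (14)*(-9) + (5)*(6) + (8)*(-5) = -136
  (AB)[2][0] = (-1)*(3) + (4)*(-1) + (2)*(15) = 23
  (AB)[2][1] = (-1)*(14) + (4)*(-5) + (2)*(-15) = -64
  (AB)[2][2] = (-1)*(-9) + (4)*(6) + (2)*(-5) = 23
AB =
[      -90        88        48 ]
[      157        51      -136 ]
[       23       -64        23 ]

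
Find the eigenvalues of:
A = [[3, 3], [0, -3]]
λ = -3, 3

Solve det(A - λI) = 0. For a 2×2 matrix this is λ² - (trace)λ + det = 0.
trace(A) = 3 - 3 = 0.
det(A) = (3)*(-3) - (3)*(0) = -9 - 0 = -9.
Characteristic equation: λ² - (0)λ + (-9) = 0.
Discriminant: (0)² - 4*(-9) = 0 + 36 = 36.
Roots: λ = (0 ± √36) / 2 = -3, 3.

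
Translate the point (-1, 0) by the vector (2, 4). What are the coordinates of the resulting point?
(1, 4)

Translation by (2, 4):
x' = -1 + 2 = 1
y' = 0 + 4 = 4
Homogeneous matrix: [[1, 0, 2], [0, 1, 4], [0, 0, 1]]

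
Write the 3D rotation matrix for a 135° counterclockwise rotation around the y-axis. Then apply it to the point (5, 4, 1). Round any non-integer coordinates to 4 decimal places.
R = [[-√2/2, 0, √2/2], [0, 1, 0], [-√2/2, 0, -√2/2]]; R·(5, 4, 1) = (-2.8284, 4.0000, -4.2426)

Rotation matrix for 135° around y-axis:
cos(135°) = -√2/2, sin(135°) = √2/2
R = [[-√2/2, 0, √2/2], [0, 1, 0], [-√2/2, 0, -√2/2]]
Apply to (5, 4, 1): R·[5, 4, 1]ᵀ = (-2.8284, 4.0000, -4.2426)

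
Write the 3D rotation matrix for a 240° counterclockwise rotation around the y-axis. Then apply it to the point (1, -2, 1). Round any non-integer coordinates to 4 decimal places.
R = [[-1/2, 0, -√3/2], [0, 1, 0], [√3/2, 0, -1/2]]; R·(1, -2, 1) = (-1.3660, -2.0000, 0.3660)

Rotation matrix for 240° around y-axis:
cos(240°) = -1/2, sin(240°) = -√3/2
R = [[-1/2, 0, -√3/2], [0, 1, 0], [√3/2, 0, -1/2]]
Apply to (1, -2, 1): R·[1, -2, 1]ᵀ = (-1.3660, -2.0000, 0.3660)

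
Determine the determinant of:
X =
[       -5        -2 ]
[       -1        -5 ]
det(X) = 23

For a 2×2 matrix [[a, b], [c, d]], det = a*d - b*c.
det(X) = (-5)*(-5) - (-2)*(-1) = 25 - 2 = 23.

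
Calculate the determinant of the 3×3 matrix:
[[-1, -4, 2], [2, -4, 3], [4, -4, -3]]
-80

Expansion along first row:
det = -1·det([[-4,3],[-4,-3]]) - -4·det([[2,3],[4,-3]]) + 2·det([[2,-4],[4,-4]])
    = -1·(-4·-3 - 3·-4) - -4·(2·-3 - 3·4) + 2·(2·-4 - -4·4)
    = -1·24 - -4·-18 + 2·8
    = -24 + -72 + 16 = -80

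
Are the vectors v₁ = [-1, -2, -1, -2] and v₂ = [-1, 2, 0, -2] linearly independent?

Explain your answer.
Yes, linearly independent

Two vectors are linearly dependent iff one is a scalar multiple of the other.
No single scalar k satisfies v₂ = k·v₁ (the ratios of corresponding entries disagree), so v₁ and v₂ are linearly independent.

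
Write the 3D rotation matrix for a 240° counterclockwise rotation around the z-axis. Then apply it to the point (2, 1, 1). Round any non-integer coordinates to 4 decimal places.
R = [[-1/2, √3/2, 0], [-√3/2, -1/2, 0], [0, 0, 1]]; R·(2, 1, 1) = (-0.1340, -2.2321, 1.0000)

Rotation matrix for 240° around z-axis:
cos(240°) = -1/2, sin(240°) = -√3/2
R = [[-1/2, √3/2, 0], [-√3/2, -1/2, 0], [0, 0, 1]]
Apply to (2, 1, 1): R·[2, 1, 1]ᵀ = (-0.1340, -2.2321, 1.0000)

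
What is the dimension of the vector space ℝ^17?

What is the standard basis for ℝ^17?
Dimension = 17; standard basis = {e_1, e_2, e_3, …, e_17}

ℝ^17 is the space of 17-tuples of real numbers; its dimension is 17.
The standard basis consists of 17 vectors: e_1, e_2, e_3, …, e_17, where e_i is the vector with 1 in position i and 0 elsewhere.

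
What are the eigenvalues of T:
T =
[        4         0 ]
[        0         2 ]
λ = 2, 4

Solve det(T - λI) = 0. For a 2×2 matrix the characteristic equation is λ² - (trace)λ + det = 0.
trace(T) = a + d = 4 + 2 = 6.
det(T) = a*d - b*c = (4)*(2) - (0)*(0) = 8 - 0 = 8.
Characteristic equation: λ² - (6)λ + (8) = 0.
Discriminant = (6)² - 4*(8) = 36 - 32 = 4.
λ = (6 ± √4) / 2 = (6 ± 2) / 2 = 2, 4.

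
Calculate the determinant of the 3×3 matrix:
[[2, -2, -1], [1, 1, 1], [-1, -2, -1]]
3

Expansion along first row:
det = 2·det([[1,1],[-2,-1]]) - -2·det([[1,1],[-1,-1]]) + -1·det([[1,1],[-1,-2]])
    = 2·(1·-1 - 1·-2) - -2·(1·-1 - 1·-1) + -1·(1·-2 - 1·-1)
    = 2·1 - -2·0 + -1·-1
    = 2 + 0 + 1 = 3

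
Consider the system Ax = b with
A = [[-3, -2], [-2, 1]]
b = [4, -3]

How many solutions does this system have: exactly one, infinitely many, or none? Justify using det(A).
Exactly one solution

Compute det(A) = (-3)*(1) - (-2)*(-2) = -7.
Because det(A) ≠ 0, A is invertible and Ax = b has a unique solution for every b (here x = A⁻¹ b).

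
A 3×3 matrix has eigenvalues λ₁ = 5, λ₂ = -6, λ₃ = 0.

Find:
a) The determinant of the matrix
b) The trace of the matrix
det = 0, trace = -1

Two standard eigenvalue identities:
- det(A) equals the product of the eigenvalues (counted with multiplicity).
- trace(A) equals the sum of the eigenvalues.
det(A) = (5)*(-6)*(0) = 0.
trace(A) = 5 - 6 + 0 = -1.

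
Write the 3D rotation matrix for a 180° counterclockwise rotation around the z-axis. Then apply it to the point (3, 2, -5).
R = [[-1, 0, 0], [0, -1, 0], [0, 0, 1]]; R·(3, 2, -5) = (-3, -2, -5)

Rotation matrix for 180° around z-axis:
cos(180°) = -1, sin(180°) = 0
R = [[-1, 0, 0], [0, -1, 0], [0, 0, 1]]
Apply to (3, 2, -5): R·[3, 2, -5]ᵀ = (-3, -2, -5)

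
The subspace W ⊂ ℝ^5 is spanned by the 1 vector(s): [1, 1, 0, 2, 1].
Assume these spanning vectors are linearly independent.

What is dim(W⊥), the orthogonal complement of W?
dim(W⊥) = 4

For any subspace W of ℝ^n, dim(W) + dim(W⊥) = n (the whole-space dimension).
Here the given 1 vectors are linearly independent, so dim(W) = 1.
Thus dim(W⊥) = n - dim(W) = 5 - 1 = 4.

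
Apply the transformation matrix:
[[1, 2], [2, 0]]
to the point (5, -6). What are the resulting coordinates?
(-7, 10)

Matrix multiplication:
[[1, 2], [2, 0]] × [5, -6]ᵀ
= [1×5 + 2×-6, 2×5 + 0×-6]ᵀ
= [-7.0000, 10.0000]ᵀ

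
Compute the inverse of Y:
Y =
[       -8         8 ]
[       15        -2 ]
det(Y) = -104
Y⁻¹ =
[     1/52      1/13 ]
[   15/104      1/13 ]

For a 2×2 matrix Y = [[a, b], [c, d]] with det(Y) ≠ 0, Y⁻¹ = (1/det(Y)) * [[d, -b], [-c, a]].
det(Y) = (-8)*(-2) - (8)*(15) = 16 - 120 = -104.
Y⁻¹ = (1/-104) * [[-2, -8], [-15, -8]].
Dividing each entry by -104 and reducing:
Y⁻¹ =
[     1/52      1/13 ]
[   15/104      1/13 ]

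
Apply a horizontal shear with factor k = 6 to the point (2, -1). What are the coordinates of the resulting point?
(-4, -1)

Shear matrix for horizontal shear with factor k = 6:
[[1, 6], [0, 1]]
Result: (2, -1) → (-4, -1)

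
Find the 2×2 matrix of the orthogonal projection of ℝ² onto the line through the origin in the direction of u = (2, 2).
[[1/2, 1/2], [1/2, 1/2]]

The orthogonal projection onto the line spanned by a nonzero vector u = (a, b) has matrix P = (u uᵀ) / (uᵀ u) = (1/(a² + b²)) · [[a², ab], [ab, b²]].
Here u = (2, 2), so a² + b² = 4 + 4 = 8.
P = (1/8) · [[4, 4], [4, 4]] = [[1/2, 1/2], [1/2, 1/2]].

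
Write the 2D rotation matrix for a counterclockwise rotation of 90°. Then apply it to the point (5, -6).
R = [[0, -1], [1, 0]]; R·(5, -6) = (6, 5)

Rotation matrix formula: R(θ) = [[cos θ, -sin θ], [sin θ, cos θ]]
For θ = 90°:
cos(90°) = 0
sin(90°) = 1
R = [[0, -1], [1, 0]]
Apply to (5, -6): [0·5 + (-1)·-6, 1·5 + 0·-6] = (6, 5)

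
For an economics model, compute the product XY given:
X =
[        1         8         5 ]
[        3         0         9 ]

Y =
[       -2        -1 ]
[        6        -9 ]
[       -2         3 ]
XY =
[       36       -58 ]
[      -24        24 ]

Matrix multiplication: (XY)[i][j] = sum over k of X[i][k] * Y[k][j].
  (XY)[0][0] = (1)*(-2) + (8)*(6) + (5)*(-2) = 36
  (XY)[0][1] = (1)*(-1) + (8)*(-9) + (5)*(3) = -58
  (XY)[1][0] = (3)*(-2) + (0)*(6) + (9)*(-2) = -24
  (XY)[1][1] = (3)*(-1) + (0)*(-9) + (9)*(3) = 24
XY =
[       36       -58 ]
[      -24        24 ]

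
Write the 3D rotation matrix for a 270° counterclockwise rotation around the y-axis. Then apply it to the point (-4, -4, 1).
R = [[0, 0, -1], [0, 1, 0], [1, 0, 0]]; R·(-4, -4, 1) = (-1, -4, -4)

Rotation matrix for 270° around y-axis:
cos(270°) = 0, sin(270°) = -1
R = [[0, 0, -1], [0, 1, 0], [1, 0, 0]]
Apply to (-4, -4, 1): R·[-4, -4, 1]ᵀ = (-1, -4, -4)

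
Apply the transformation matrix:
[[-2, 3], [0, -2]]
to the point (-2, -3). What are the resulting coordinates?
(-5, 6)

Matrix multiplication:
[[-2, 3], [0, -2]] × [-2, -3]ᵀ
= [-2×-2 + 3×-3, 0×-2 + -2×-3]ᵀ
= [-5.0000, 6.0000]ᵀ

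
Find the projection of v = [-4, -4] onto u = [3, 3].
[-4, -4]

The projection of v onto u is proj_u(v) = ((v·u) / (u·u)) · u.
v·u = (-4)*(3) + (-4)*(3) = -24.
u·u = (3)*(3) + (3)*(3) = 18.
coefficient = -24 / 18 = -4/3.
proj_u(v) = -4/3 · [3, 3] = [-4, -4].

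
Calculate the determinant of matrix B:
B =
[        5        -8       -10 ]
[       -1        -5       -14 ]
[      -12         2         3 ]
det(B) = -683

Expand along row 0 (cofactor expansion): det(B) = a*(e*i - f*h) - b*(d*i - f*g) + c*(d*h - e*g), where the 3×3 is [[a, b, c], [d, e, f], [g, h, i]].
Minor M_00 = (-5)*(3) - (-14)*(2) = -15 + 28 = 13.
Minor M_01 = (-1)*(3) - (-14)*(-12) = -3 - 168 = -171.
Minor M_02 = (-1)*(2) - (-5)*(-12) = -2 - 60 = -62.
det(B) = (5)*(13) - (-8)*(-171) + (-10)*(-62) = 65 - 1368 + 620 = -683.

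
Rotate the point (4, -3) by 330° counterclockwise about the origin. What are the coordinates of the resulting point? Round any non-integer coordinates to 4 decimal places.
(1.9641, -4.5981)

Rotation matrix R(θ) = [[cos θ, -sin θ], [sin θ, cos θ]]; for θ = 330°:
R = [[√3/2, 1/2], [-1/2, √3/2]]
Result: R × [4, -3]ᵀ = [√3/2·4 + (1/2)·-3, -1/2·4 + (√3/2)·-3]ᵀ = (1.9641, -4.5981)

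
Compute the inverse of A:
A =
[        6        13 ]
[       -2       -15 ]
det(A) = -64
A⁻¹ =
[    15/64     13/64 ]
[    -1/32     -3/32 ]

For a 2×2 matrix A = [[a, b], [c, d]] with det(A) ≠ 0, A⁻¹ = (1/det(A)) * [[d, -b], [-c, a]].
det(A) = (6)*(-15) - (13)*(-2) = -90 + 26 = -64.
A⁻¹ = (1/-64) * [[-15, -13], [2, 6]].
Dividing each entry by -64 and reducing:
A⁻¹ =
[    15/64     13/64 ]
[    -1/32     -3/32 ]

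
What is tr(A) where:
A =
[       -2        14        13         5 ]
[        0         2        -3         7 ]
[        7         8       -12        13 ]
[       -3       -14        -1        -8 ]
tr(A) = -2 + 2 - 12 - 8 = -20

The trace of a square matrix is the sum of its diagonal entries.
Diagonal entries of A: A[0][0] = -2, A[1][1] = 2, A[2][2] = -12, A[3][3] = -8.
tr(A) = -2 + 2 - 12 - 8 = -20.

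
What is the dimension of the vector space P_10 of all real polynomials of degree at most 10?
Dimension = 11

A polynomial of degree at most 10 can be written as a₀ + a₁x + a₂x² + … + a_10x^10, with 11 free coefficients a₀, …, a_10.
The set {1, x, x², …, x^10} is a basis: it spans P_10 (every such polynomial is a linear combination of these) and is linearly independent (a polynomial is zero iff all its coefficients are zero).
Therefore dim(P_10) = 10 + 1 = 11.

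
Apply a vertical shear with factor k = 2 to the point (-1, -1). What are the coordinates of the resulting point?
(-1, -3)

Shear matrix for vertical shear with factor k = 2:
[[1, 0], [2, 1]]
Result: (-1, -1) → (-1, -3)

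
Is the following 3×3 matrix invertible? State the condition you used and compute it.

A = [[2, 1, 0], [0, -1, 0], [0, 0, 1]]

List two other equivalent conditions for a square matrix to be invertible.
Yes, invertible; det(A) = -2 ≠ 0. Equivalent conditions: rank(A) = 3; Ax = 0 has only the trivial solution; 0 is not an eigenvalue; the columns of A are linearly independent.

To check invertibility, compute det(A).
The given matrix is triangular, so det(A) equals the product of its diagonal entries = -2 ≠ 0.
Since det(A) ≠ 0, A is invertible.
Equivalent conditions for a square matrix A to be invertible:
- rank(A) = 3 (full rank).
- The homogeneous system Ax = 0 has only the trivial solution x = 0.
- 0 is not an eigenvalue of A.
- The columns (equivalently rows) of A are linearly independent.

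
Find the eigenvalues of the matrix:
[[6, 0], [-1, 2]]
λ = 2 and λ = 6

Characteristic equation: det(A - λI) = 0
λ² - (trace)λ + (det) = 0
λ² - (8)λ + (12) = 0
λ² - 8λ + 12 = 0
Solving: λ = 2, 6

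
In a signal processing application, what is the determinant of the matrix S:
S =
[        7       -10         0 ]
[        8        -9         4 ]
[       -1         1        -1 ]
det(S) = -5

Expand along row 0 (cofactor expansion): det(S) = a*(e*i - f*h) - b*(d*i - f*g) + c*(d*h - e*g), where the 3×3 is [[a, b, c], [d, e, f], [g, h, i]].
Minor M_00 = (-9)*(-1) - (4)*(1) = 9 - 4 = 5.
Minor M_01 = (8)*(-1) - (4)*(-1) = -8 + 4 = -4.
Minor M_02 = (8)*(1) - (-9)*(-1) = 8 - 9 = -1.
det(S) = (7)*(5) - (-10)*(-4) + (0)*(-1) = 35 - 40 + 0 = -5.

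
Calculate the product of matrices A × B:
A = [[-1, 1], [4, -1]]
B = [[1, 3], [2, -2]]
[[1, -5], [2, 14]]

Matrix multiplication:
C[0][0] = -1×1 + 1×2 = 1
C[0][1] = -1×3 + 1×-2 = -5
C[1][0] = 4×1 + -1×2 = 2
C[1][1] = 4×3 + -1×-2 = 14
Result: [[1, -5], [2, 14]]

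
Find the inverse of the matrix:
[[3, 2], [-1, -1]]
[[1, 2], [-1, -3]]

For [[a,b],[c,d]], inverse = (1/det)·[[d,-b],[-c,a]]
det = 3·-1 - 2·-1 = -1
Inverse = (1/-1)·[[-1, -2], [1, 3]]
        = [[1, 2], [-1, -3]]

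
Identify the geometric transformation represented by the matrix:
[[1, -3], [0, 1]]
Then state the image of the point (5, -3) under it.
horizontal shear with factor -3; image of (5, -3) is (14, -3)

The matrix [[1, k], [0, 1]] sends (x, y) to (x + -3y, y), leaving the y-coordinate fixed: a horizontal shear.
The matrix [[1, -3], [0, 1]] represents: horizontal shear with factor -3.
Applying it to (5, -3): [1·5 + -3·-3, 0·5 + 1·-3] = (14, -3).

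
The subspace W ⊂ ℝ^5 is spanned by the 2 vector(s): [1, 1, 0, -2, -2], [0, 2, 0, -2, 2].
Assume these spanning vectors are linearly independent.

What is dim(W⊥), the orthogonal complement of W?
dim(W⊥) = 3

For any subspace W of ℝ^n, dim(W) + dim(W⊥) = n (the whole-space dimension).
Here the given 2 vectors are linearly independent, so dim(W) = 2.
Thus dim(W⊥) = n - dim(W) = 5 - 2 = 3.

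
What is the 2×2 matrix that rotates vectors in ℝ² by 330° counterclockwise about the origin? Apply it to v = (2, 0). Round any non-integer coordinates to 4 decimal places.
R = [[√3/2, 1/2], [-1/2, √3/2]]; R·v = (1.7321, -1.0000)

A counterclockwise rotation by angle θ in ℝ² has matrix R(θ) = [[cos θ, -sin θ], [sin θ, cos θ]].
For θ = 330°: cos θ = √3/2, sin θ = -1/2.
R(330°) = [[√3/2, 1/2], [-1/2, √3/2]].
R·v = [√3/2·2 + (1/2)·0, -1/2·2 + √3/2·0] = (1.7321, -1.0000).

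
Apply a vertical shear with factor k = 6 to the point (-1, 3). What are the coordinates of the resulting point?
(-1, -3)

Shear matrix for vertical shear with factor k = 6:
[[1, 0], [6, 1]]
Result: (-1, 3) → (-1, -3)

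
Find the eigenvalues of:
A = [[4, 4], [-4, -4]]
λ = 0, 0

Solve det(A - λI) = 0. For a 2×2 matrix this is λ² - (trace)λ + det = 0.
trace(A) = 4 - 4 = 0.
det(A) = (4)*(-4) - (4)*(-4) = -16 + 16 = 0.
Characteristic equation: λ² - (0)λ + (0) = 0.
Discriminant: (0)² - 4*(0) = 0 - 0 = 0.
Roots: λ = (0 ± √0) / 2 = 0, 0.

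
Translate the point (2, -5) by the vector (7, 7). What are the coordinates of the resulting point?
(9, 2)

Translation by (7, 7):
x' = 2 + 7 = 9
y' = -5 + 7 = 2
Homogeneous matrix: [[1, 0, 7], [0, 1, 7], [0, 0, 1]]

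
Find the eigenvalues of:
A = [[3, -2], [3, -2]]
λ = 0, 1

Solve det(A - λI) = 0. For a 2×2 matrix this is λ² - (trace)λ + det = 0.
trace(A) = 3 - 2 = 1.
det(A) = (3)*(-2) - (-2)*(3) = -6 + 6 = 0.
Characteristic equation: λ² - (1)λ + (0) = 0.
Discriminant: (1)² - 4*(0) = 1 - 0 = 1.
Roots: λ = (1 ± √1) / 2 = 0, 1.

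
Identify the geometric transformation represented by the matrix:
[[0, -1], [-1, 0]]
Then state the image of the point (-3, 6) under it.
reflection across the line y = -x; image of (-3, 6) is (-6, 3)

This is a symmetric orthogonal matrix with determinant -1, which characterizes a reflection in ℝ².
The matrix [[0, -1], [-1, 0]] represents: reflection across the line y = -x.
Applying it to (-3, 6): [0·-3 + -1·6, -1·-3 + 0·6] = (-6, 3).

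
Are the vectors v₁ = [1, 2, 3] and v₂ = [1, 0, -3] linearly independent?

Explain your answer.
Yes, linearly independent

Two vectors are linearly dependent iff one is a scalar multiple of the other.
No single scalar k satisfies v₂ = k·v₁ (the ratios of corresponding entries disagree), so v₁ and v₂ are linearly independent.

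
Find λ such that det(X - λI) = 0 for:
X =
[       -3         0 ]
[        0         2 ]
λ = -3, 2

Solve det(X - λI) = 0. For a 2×2 matrix the characteristic equation is λ² - (trace)λ + det = 0.
trace(X) = a + d = -3 + 2 = -1.
det(X) = a*d - b*c = (-3)*(2) - (0)*(0) = -6 - 0 = -6.
Characteristic equation: λ² - (-1)λ + (-6) = 0.
Discriminant = (-1)² - 4*(-6) = 1 + 24 = 25.
λ = (-1 ± √25) / 2 = (-1 ± 5) / 2 = -3, 2.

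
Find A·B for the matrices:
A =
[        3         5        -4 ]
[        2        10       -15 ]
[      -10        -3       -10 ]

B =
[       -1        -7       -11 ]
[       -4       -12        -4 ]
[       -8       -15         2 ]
AB =
[        9       -21       -61 ]
[       78        91       -92 ]
[      102       256       102 ]

Matrix multiplication: (AB)[i][j] = sum over k of A[i][k] * B[k][j].
  (AB)[0][0] = (3)*(-1) + (5)*(-4) + (-4)*(-8) = 9
  (AB)[0][1] = (3)*(-7) + (5)*(-12) + (-4)*(-15) = -21
  (AB)[0][2] = (3)*(-11) + (5)*(-4) + (-4)*(2) = -61
  (AB)[1][0] = (2)*(-1) + (10)*(-4) + (-15)*(-8) = 78
  (AB)[1][1] = (2)*(-7) + (10)*(-12) + (-15)*(-15) = 91
  (AB)[1][2] = (2)*(-11) + (10)*(-4) + (-15)*(2) = -92
  (AB)[2][0] = (-10)*(-1) + (-3)*(-4) + (-10)*(-8) = 102
  (AB)[2][1] = (-10)*(-7) + (-3)*(-12) + (-10)*(-15) = 256
  (AB)[2][2] = (-10)*(-11) + (-3)*(-4) + (-10)*(2) = 102
AB =
[        9       -21       -61 ]
[       78        91       -92 ]
[      102       256       102 ]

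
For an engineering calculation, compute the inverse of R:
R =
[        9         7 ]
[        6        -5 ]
det(R) = -87
R⁻¹ =
[     5/87      7/87 ]
[     2/29     -3/29 ]

For a 2×2 matrix R = [[a, b], [c, d]] with det(R) ≠ 0, R⁻¹ = (1/det(R)) * [[d, -b], [-c, a]].
det(R) = (9)*(-5) - (7)*(6) = -45 - 42 = -87.
R⁻¹ = (1/-87) * [[-5, -7], [-6, 9]].
Dividing each entry by -87 and reducing:
R⁻¹ =
[     5/87      7/87 ]
[     2/29     -3/29 ]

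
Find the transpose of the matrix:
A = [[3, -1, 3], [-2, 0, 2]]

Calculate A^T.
[[3, -2], [-1, 0], [3, 2]]

The transpose sends entry (i,j) to (j,i); rows become columns.
Row 0 of A: [3, -1, 3] -> column 0 of A^T.
Row 1 of A: [-2, 0, 2] -> column 1 of A^T.
A^T = [[3, -2], [-1, 0], [3, 2]]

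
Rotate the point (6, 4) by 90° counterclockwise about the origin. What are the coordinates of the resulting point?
(-4, 6)

Rotation matrix R(θ) = [[cos θ, -sin θ], [sin θ, cos θ]]; for θ = 90°:
R = [[0, -1], [1, 0]]
Result: R × [6, 4]ᵀ = [0·6 + (-1)·4, 1·6 + (0)·4]ᵀ = (-4, 6)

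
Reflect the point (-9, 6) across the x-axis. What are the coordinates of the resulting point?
(-9, -6)

Reflection across x-axis: (-9, 6) → (-9, -6)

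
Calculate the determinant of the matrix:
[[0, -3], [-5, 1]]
-15

For a 2×2 matrix [[a, b], [c, d]], det = ad - bc
det = (0)(1) - (-3)(-5) = 0 - 15 = -15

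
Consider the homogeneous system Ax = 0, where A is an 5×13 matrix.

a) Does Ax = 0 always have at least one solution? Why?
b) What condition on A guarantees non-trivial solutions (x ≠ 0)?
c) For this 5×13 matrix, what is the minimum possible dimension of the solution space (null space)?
a) Yes, x = 0 is always a solution. b) When A has linearly dependent columns (rank < n). c) Minimum nullity = 8.

a) x = 0 satisfies A·0 = 0, so the zero vector is always a solution.
b) Non-trivial solutions exist iff the columns of A are linearly dependent, equivalently rank(A) < n (the number of columns).
c) By rank-nullity, rank(A) + nullity(A) = n = 13. Since A has only 5 rows, rank(A) ≤ 5, so nullity(A) ≥ 13 - 5 = 8.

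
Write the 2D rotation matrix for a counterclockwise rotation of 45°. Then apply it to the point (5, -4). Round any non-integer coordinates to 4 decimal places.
R = [[√2/2, -√2/2], [√2/2, √2/2]]; R·(5, -4) = (6.3640, 0.7071)

Rotation matrix formula: R(θ) = [[cos θ, -sin θ], [sin θ, cos θ]]
For θ = 45°:
cos(45°) = √2/2
sin(45°) = √2/2
R = [[√2/2, -√2/2], [√2/2, √2/2]]
Apply to (5, -4): [√2/2·5 + (-√2/2)·-4, √2/2·5 + √2/2·-4] = (6.3640, 0.7071)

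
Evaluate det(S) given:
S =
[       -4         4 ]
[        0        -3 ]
det(S) = 12

For a 2×2 matrix [[a, b], [c, d]], det = a*d - b*c.
det(S) = (-4)*(-3) - (4)*(0) = 12 - 0 = 12.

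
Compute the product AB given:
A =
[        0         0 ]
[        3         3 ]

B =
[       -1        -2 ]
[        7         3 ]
AB =
[        0         0 ]
[       18         3 ]

Matrix multiplication: (AB)[i][j] = sum over k of A[i][k] * B[k][j].
  (AB)[0][0] = (0)*(-1) + (0)*(7) = 0
  (AB)[0][1] = (0)*(-2) + (0)*(3) = 0
  (AB)[1][0] = (3)*(-1) + (3)*(7) = 18
  (AB)[1][1] = (3)*(-2) + (3)*(3) = 3
AB =
[        0         0 ]
[       18         3 ]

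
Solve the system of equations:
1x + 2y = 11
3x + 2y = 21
x = 5, y = 3

Use elimination (row reduction):
Equation 1: 1x + 2y = 11.
Equation 2: 3x + 2y = 21.
Multiply Eq1 by 3 and Eq2 by 1: 3x + 6y = 33;  3x + 2y = 21.
Subtract: (-4)y = -12, so y = 3.
Back-substitute into Eq1: 1x + 2*(3) = 11, so x = 5.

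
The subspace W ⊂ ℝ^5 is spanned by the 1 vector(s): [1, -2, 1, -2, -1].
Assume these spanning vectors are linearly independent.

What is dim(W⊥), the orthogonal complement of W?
dim(W⊥) = 4

For any subspace W of ℝ^n, dim(W) + dim(W⊥) = n (the whole-space dimension).
Here the given 1 vectors are linearly independent, so dim(W) = 1.
Thus dim(W⊥) = n - dim(W) = 5 - 1 = 4.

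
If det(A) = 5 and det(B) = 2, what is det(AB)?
10

Use the multiplicative property of determinants: det(AB) = det(A)*det(B).
det(AB) = (5)*(2) = 10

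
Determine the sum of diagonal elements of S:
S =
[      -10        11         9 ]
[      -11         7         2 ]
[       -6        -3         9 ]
tr(S) = -10 + 7 + 9 = 6

The trace of a square matrix is the sum of its diagonal entries.
Diagonal entries of S: S[0][0] = -10, S[1][1] = 7, S[2][2] = 9.
tr(S) = -10 + 7 + 9 = 6.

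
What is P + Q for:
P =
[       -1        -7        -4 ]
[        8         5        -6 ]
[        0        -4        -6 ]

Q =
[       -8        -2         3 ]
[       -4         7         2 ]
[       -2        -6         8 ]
P + Q =
[       -9        -9        -1 ]
[        4        12        -4 ]
[       -2       -10         2 ]

Matrix addition is elementwise: (P+Q)[i][j] = P[i][j] + Q[i][j].
  (P+Q)[0][0] = (-1) + (-8) = -9
  (P+Q)[0][1] = (-7) + (-2) = -9
  (P+Q)[0][2] = (-4) + (3) = -1
  (P+Q)[1][0] = (8) + (-4) = 4
  (P+Q)[1][1] = (5) + (7) = 12
  (P+Q)[1][2] = (-6) + (2) = -4
  (P+Q)[2][0] = (0) + (-2) = -2
  (P+Q)[2][1] = (-4) + (-6) = -10
  (P+Q)[2][2] = (-6) + (8) = 2
P + Q =
[       -9        -9        -1 ]
[        4        12        -4 ]
[       -2       -10         2 ]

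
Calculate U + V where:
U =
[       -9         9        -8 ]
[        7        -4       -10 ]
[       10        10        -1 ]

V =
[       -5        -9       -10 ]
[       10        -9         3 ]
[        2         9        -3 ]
U + V =
[      -14         0       -18 ]
[       17       -13        -7 ]
[       12        19        -4 ]

Matrix addition is elementwise: (U+V)[i][j] = U[i][j] + V[i][j].
  (U+V)[0][0] = (-9) + (-5) = -14
  (U+V)[0][1] = (9) + (-9) = 0
  (U+V)[0][2] = (-8) + (-10) = -18
  (U+V)[1][0] = (7) + (10) = 17
  (U+V)[1][1] = (-4) + (-9) = -13
  (U+V)[1][2] = (-10) + (3) = -7
  (U+V)[2][0] = (10) + (2) = 12
  (U+V)[2][1] = (10) + (9) = 19
  (U+V)[2][2] = (-1) + (-3) = -4
U + V =
[      -14         0       -18 ]
[       17       -13        -7 ]
[       12        19        -4 ]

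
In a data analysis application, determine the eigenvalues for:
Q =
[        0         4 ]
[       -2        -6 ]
λ = -4, -2

Solve det(Q - λI) = 0. For a 2×2 matrix the characteristic equation is λ² - (trace)λ + det = 0.
trace(Q) = a + d = 0 - 6 = -6.
det(Q) = a*d - b*c = (0)*(-6) - (4)*(-2) = 0 + 8 = 8.
Characteristic equation: λ² - (-6)λ + (8) = 0.
Discriminant = (-6)² - 4*(8) = 36 - 32 = 4.
λ = (-6 ± √4) / 2 = (-6 ± 2) / 2 = -4, -2.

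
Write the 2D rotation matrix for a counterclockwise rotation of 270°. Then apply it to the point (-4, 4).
R = [[0, 1], [-1, 0]]; R·(-4, 4) = (4, 4)

Rotation matrix formula: R(θ) = [[cos θ, -sin θ], [sin θ, cos θ]]
For θ = 270°:
cos(270°) = 0
sin(270°) = -1
R = [[0, 1], [-1, 0]]
Apply to (-4, 4): [0·-4 + (1)·4, -1·-4 + 0·4] = (4, 4)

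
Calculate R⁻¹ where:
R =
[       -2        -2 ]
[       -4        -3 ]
det(R) = -2
R⁻¹ =
[      3/2        -1 ]
[       -2         1 ]

For a 2×2 matrix R = [[a, b], [c, d]] with det(R) ≠ 0, R⁻¹ = (1/det(R)) * [[d, -b], [-c, a]].
det(R) = (-2)*(-3) - (-2)*(-4) = 6 - 8 = -2.
R⁻¹ = (1/-2) * [[-3, 2], [4, -2]].
Dividing each entry by -2 and reducing:
R⁻¹ =
[      3/2        -1 ]
[       -2         1 ]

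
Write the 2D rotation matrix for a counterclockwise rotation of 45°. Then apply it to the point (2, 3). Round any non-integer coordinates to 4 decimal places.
R = [[√2/2, -√2/2], [√2/2, √2/2]]; R·(2, 3) = (-0.7071, 3.5355)

Rotation matrix formula: R(θ) = [[cos θ, -sin θ], [sin θ, cos θ]]
For θ = 45°:
cos(45°) = √2/2
sin(45°) = √2/2
R = [[√2/2, -√2/2], [√2/2, √2/2]]
Apply to (2, 3): [√2/2·2 + (-√2/2)·3, √2/2·2 + √2/2·3] = (-0.7071, 3.5355)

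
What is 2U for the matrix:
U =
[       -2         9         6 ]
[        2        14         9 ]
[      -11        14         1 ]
2U =
[       -4        18        12 ]
[        4        28        18 ]
[      -22        28         2 ]

Scalar multiplication is elementwise: (2U)[i][j] = 2 * U[i][j].
  (2U)[0][0] = 2 * (-2) = -4
  (2U)[0][1] = 2 * (9) = 18
  (2U)[0][2] = 2 * (6) = 12
  (2U)[1][0] = 2 * (2) = 4
  (2U)[1][1] = 2 * (14) = 28
  (2U)[1][2] = 2 * (9) = 18
  (2U)[2][0] = 2 * (-11) = -22
  (2U)[2][1] = 2 * (14) = 28
  (2U)[2][2] = 2 * (1) = 2
2U =
[       -4        18        12 ]
[        4        28        18 ]
[      -22        28         2 ]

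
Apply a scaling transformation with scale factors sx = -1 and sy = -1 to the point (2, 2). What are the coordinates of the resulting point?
(-2, -2)

Scaling matrix:
[[-1, 0], [0, -1]]
Result: (2 × -1, 2 × -1) = (-2, -2)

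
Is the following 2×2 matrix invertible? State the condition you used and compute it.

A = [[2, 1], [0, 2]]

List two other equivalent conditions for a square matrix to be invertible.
Yes, invertible; det(A) = 4 ≠ 0. Equivalent conditions: rank(A) = 2; Ax = 0 has only the trivial solution; 0 is not an eigenvalue; the columns of A are linearly independent.

To check invertibility, compute det(A).
The given matrix is triangular, so det(A) equals the product of its diagonal entries = 4 ≠ 0.
Since det(A) ≠ 0, A is invertible.
Equivalent conditions for a square matrix A to be invertible:
- rank(A) = 2 (full rank).
- The homogeneous system Ax = 0 has only the trivial solution x = 0.
- 0 is not an eigenvalue of A.
- The columns (equivalently rows) of A are linearly independent.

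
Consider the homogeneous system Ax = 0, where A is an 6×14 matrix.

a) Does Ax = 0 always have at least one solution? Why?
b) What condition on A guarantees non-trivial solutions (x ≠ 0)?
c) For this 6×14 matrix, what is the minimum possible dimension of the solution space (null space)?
a) Yes, x = 0 is always a solution. b) When A has linearly dependent columns (rank < n). c) Minimum nullity = 8.

a) x = 0 satisfies A·0 = 0, so the zero vector is always a solution.
b) Non-trivial solutions exist iff the columns of A are linearly dependent, equivalently rank(A) < n (the number of columns).
c) By rank-nullity, rank(A) + nullity(A) = n = 14. Since A has only 6 rows, rank(A) ≤ 6, so nullity(A) ≥ 14 - 6 = 8.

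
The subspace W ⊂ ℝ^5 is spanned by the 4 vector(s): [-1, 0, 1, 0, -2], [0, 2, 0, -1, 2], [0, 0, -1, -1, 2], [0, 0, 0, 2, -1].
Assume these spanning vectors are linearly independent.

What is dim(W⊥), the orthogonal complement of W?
dim(W⊥) = 1

For any subspace W of ℝ^n, dim(W) + dim(W⊥) = n (the whole-space dimension).
Here the given 4 vectors are linearly independent, so dim(W) = 4.
Thus dim(W⊥) = n - dim(W) = 5 - 4 = 1.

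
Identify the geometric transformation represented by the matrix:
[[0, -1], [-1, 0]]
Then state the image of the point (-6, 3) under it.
reflection across the line y = -x; image of (-6, 3) is (-3, 6)

This is a symmetric orthogonal matrix with determinant -1, which characterizes a reflection in ℝ².
The matrix [[0, -1], [-1, 0]] represents: reflection across the line y = -x.
Applying it to (-6, 3): [0·-6 + -1·3, -1·-6 + 0·3] = (-3, 6).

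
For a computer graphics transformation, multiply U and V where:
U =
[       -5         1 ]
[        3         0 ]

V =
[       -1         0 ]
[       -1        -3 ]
UV =
[        4        -3 ]
[       -3         0 ]

Matrix multiplication: (UV)[i][j] = sum over k of U[i][k] * V[k][j].
  (UV)[0][0] = (-5)*(-1) + (1)*(-1) = 4
  (UV)[0][1] = (-5)*(0) + (1)*(-3) = -3
  (UV)[1][0] = (3)*(-1) + (0)*(-1) = -3
  (UV)[1][1] = (3)*(0) + (0)*(-3) = 0
UV =
[        4        -3 ]
[       -3         0 ]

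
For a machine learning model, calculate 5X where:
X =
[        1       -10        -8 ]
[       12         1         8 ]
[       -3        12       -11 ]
5X =
[        5       -50       -40 ]
[       60         5        40 ]
[      -15        60       -55 ]

Scalar multiplication is elementwise: (5X)[i][j] = 5 * X[i][j].
  (5X)[0][0] = 5 * (1) = 5
  (5X)[0][1] = 5 * (-10) = -50
  (5X)[0][2] = 5 * (-8) = -40
  (5X)[1][0] = 5 * (12) = 60
  (5X)[1][1] = 5 * (1) = 5
  (5X)[1][2] = 5 * (8) = 40
  (5X)[2][0] = 5 * (-3) = -15
  (5X)[2][1] = 5 * (12) = 60
  (5X)[2][2] = 5 * (-11) = -55
5X =
[        5       -50       -40 ]
[       60         5        40 ]
[      -15        60       -55 ]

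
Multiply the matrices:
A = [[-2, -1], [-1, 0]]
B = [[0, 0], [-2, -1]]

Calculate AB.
[[2, 1], [0, 0]]

Each entry (i,j) of AB = sum over k of A[i][k]*B[k][j].
(AB)[0][0] = (-2)*(0) + (-1)*(-2) = 2
(AB)[0][1] = (-2)*(0) + (-1)*(-1) = 1
(AB)[1][0] = (-1)*(0) + (0)*(-2) = 0
(AB)[1][1] = (-1)*(0) + (0)*(-1) = 0
AB = [[2, 1], [0, 0]]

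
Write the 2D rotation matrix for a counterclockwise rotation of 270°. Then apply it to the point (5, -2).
R = [[0, 1], [-1, 0]]; R·(5, -2) = (-2, -5)

Rotation matrix formula: R(θ) = [[cos θ, -sin θ], [sin θ, cos θ]]
For θ = 270°:
cos(270°) = 0
sin(270°) = -1
R = [[0, 1], [-1, 0]]
Apply to (5, -2): [0·5 + (1)·-2, -1·5 + 0·-2] = (-2, -5)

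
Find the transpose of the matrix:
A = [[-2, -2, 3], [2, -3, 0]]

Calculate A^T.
[[-2, 2], [-2, -3], [3, 0]]

The transpose sends entry (i,j) to (j,i); rows become columns.
Row 0 of A: [-2, -2, 3] -> column 0 of A^T.
Row 1 of A: [2, -3, 0] -> column 1 of A^T.
A^T = [[-2, 2], [-2, -3], [3, 0]]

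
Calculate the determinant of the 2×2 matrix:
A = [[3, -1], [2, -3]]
-7

For A = [[a, b], [c, d]], det(A) = a*d - b*c.
det(A) = (3)*(-3) - (-1)*(2) = -9 - -2 = -7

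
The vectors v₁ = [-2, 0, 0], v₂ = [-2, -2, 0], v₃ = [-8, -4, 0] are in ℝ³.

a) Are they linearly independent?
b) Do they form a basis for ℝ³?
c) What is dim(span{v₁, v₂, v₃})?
Not independent, not a basis, dim(span) = 2

Check whether v₃ can be written as a linear combination of v₁ and v₂.
v₃ = (2)·v₁ + (2)·v₂ = [-8, -4, 0], so the three vectors are linearly dependent.
Thus they do not form a basis for ℝ³, and dim(span{v₁, v₂, v₃}) = 2 (spanned by v₁ and v₂).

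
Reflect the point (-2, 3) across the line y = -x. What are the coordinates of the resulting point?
(-3, 2)

Reflection across line y = -x: (-2, 3) → (-3, 2)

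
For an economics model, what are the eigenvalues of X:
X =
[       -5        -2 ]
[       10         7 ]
λ = -3, 5

Solve det(X - λI) = 0. For a 2×2 matrix the characteristic equation is λ² - (trace)λ + det = 0.
trace(X) = a + d = -5 + 7 = 2.
det(X) = a*d - b*c = (-5)*(7) - (-2)*(10) = -35 + 20 = -15.
Characteristic equation: λ² - (2)λ + (-15) = 0.
Discriminant = (2)² - 4*(-15) = 4 + 60 = 64.
λ = (2 ± √64) / 2 = (2 ± 8) / 2 = -3, 5.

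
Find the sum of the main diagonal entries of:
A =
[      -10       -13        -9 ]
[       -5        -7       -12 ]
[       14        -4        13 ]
tr(A) = -10 - 7 + 13 = -4

The trace of a square matrix is the sum of its diagonal entries.
Diagonal entries of A: A[0][0] = -10, A[1][1] = -7, A[2][2] = 13.
tr(A) = -10 - 7 + 13 = -4.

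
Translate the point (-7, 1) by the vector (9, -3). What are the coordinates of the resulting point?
(2, -2)

Translation by (9, -3):
x' = -7 + 9 = 2
y' = 1 + -3 = -2
Homogeneous matrix: [[1, 0, 9], [0, 1, -3], [0, 0, 1]]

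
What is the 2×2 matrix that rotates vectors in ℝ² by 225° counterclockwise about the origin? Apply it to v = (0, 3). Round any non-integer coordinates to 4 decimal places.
R = [[-√2/2, √2/2], [-√2/2, -√2/2]]; R·v = (2.1213, -2.1213)

A counterclockwise rotation by angle θ in ℝ² has matrix R(θ) = [[cos θ, -sin θ], [sin θ, cos θ]].
For θ = 225°: cos θ = -√2/2, sin θ = -√2/2.
R(225°) = [[-√2/2, √2/2], [-√2/2, -√2/2]].
R·v = [-√2/2·0 + (√2/2)·3, -√2/2·0 + -√2/2·3] = (2.1213, -2.1213).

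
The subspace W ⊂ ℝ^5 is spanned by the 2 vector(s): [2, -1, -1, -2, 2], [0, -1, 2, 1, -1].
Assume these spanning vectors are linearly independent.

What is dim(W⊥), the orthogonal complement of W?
dim(W⊥) = 3

For any subspace W of ℝ^n, dim(W) + dim(W⊥) = n (the whole-space dimension).
Here the given 2 vectors are linearly independent, so dim(W) = 2.
Thus dim(W⊥) = n - dim(W) = 5 - 2 = 3.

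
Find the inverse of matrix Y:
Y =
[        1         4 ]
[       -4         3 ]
det(Y) = 19
Y⁻¹ =
[     3/19     -4/19 ]
[     4/19      1/19 ]

For a 2×2 matrix Y = [[a, b], [c, d]] with det(Y) ≠ 0, Y⁻¹ = (1/det(Y)) * [[d, -b], [-c, a]].
det(Y) = (1)*(3) - (4)*(-4) = 3 + 16 = 19.
Y⁻¹ = (1/19) * [[3, -4], [4, 1]].
Dividing each entry by 19 and reducing:
Y⁻¹ =
[     3/19     -4/19 ]
[     4/19      1/19 ]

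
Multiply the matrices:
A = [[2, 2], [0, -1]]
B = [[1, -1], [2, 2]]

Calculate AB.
[[6, 2], [-2, -2]]

Each entry (i,j) of AB = sum over k of A[i][k]*B[k][j].
(AB)[0][0] = (2)*(1) + (2)*(2) = 6
(AB)[0][1] = (2)*(-1) + (2)*(2) = 2
(AB)[1][0] = (0)*(1) + (-1)*(2) = -2
(AB)[1][1] = (0)*(-1) + (-1)*(2) = -2
AB = [[6, 2], [-2, -2]]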